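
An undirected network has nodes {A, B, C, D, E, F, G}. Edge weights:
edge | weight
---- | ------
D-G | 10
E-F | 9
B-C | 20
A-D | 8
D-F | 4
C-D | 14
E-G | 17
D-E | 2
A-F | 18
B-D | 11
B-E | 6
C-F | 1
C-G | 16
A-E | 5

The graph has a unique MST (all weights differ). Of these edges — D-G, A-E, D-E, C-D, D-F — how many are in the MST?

Kruskal: consider edges lightest-first.
C-F (1): add — endpoints in different components.
D-E (2): add — endpoints in different components.
D-F (4): add — endpoints in different components.
A-E (5): add — endpoints in different components.
B-E (6): add — endpoints in different components.
A-D (8): skip — A and D already connected.
E-F (9): skip — E and F already connected.
D-G (10): add — endpoints in different components.
MST edge set: {C-F, D-E, D-F, A-E, B-E, D-G}.
Of the listed edges, {D-G, A-E, D-E, D-F} are in the MST → 4.

4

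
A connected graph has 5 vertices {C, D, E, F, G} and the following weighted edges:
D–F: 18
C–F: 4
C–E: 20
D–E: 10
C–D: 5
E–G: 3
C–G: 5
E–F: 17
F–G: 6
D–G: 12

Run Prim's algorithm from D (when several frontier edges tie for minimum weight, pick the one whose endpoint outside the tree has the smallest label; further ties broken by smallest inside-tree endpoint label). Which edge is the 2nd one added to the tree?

Prim's algorithm from D:
Step 1: cheapest edge leaving the tree is C–D (5); add C.
Step 2: cheapest edge leaving the tree is C–F (4); add F.
Step 3: cheapest edge leaving the tree is C–G (5); add G.
Step 4: cheapest edge leaving the tree is E–G (3); add E.
The 2nd edge added is C–F.

C-F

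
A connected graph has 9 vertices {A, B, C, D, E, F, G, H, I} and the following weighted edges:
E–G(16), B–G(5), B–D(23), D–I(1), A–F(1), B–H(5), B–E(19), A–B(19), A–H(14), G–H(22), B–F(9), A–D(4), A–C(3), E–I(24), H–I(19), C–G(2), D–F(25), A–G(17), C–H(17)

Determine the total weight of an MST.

37

Sort edges by weight, then run Kruskal:
A–F (1): add — endpoints in different components.
D–I (1): add — endpoints in different components.
C–G (2): add — endpoints in different components.
A–C (3): add — endpoints in different components.
A–D (4): add — endpoints in different components.
B–G (5): add — endpoints in different components.
B–H (5): add — endpoints in different components.
B–F (9): skip — B and F already connected.
A–H (14): skip — A and H already connected.
E–G (16): add — endpoints in different components.
MST edges: A–F, D–I, C–G, A–C, A–D, B–G, B–H, E–G; total weight 1+1+2+3+4+5+5+16 = 37.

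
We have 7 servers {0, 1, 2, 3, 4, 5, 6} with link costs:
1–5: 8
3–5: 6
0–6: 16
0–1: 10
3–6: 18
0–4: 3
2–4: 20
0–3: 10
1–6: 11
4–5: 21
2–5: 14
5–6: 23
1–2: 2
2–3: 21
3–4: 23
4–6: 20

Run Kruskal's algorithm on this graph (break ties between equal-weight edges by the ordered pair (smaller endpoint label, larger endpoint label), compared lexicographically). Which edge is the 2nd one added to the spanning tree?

Kruskal's algorithm — process edges by increasing weight (ties by edge label):
1–2 (2): add — endpoints in different components.
0–4 (3): add — endpoints in different components.
3–5 (6): add — endpoints in different components.
1–5 (8): add — endpoints in different components.
0–1 (10): add — endpoints in different components.
0–3 (10): skip — 0 and 3 already connected.
1–6 (11): add — endpoints in different components.
The 2nd edge added is 0–4.

0-4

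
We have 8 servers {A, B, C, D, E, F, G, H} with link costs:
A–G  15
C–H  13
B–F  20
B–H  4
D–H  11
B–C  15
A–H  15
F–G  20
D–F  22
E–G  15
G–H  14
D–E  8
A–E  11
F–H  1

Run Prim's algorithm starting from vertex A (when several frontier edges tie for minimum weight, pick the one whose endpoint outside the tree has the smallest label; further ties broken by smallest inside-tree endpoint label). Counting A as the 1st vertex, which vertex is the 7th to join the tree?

Prim's algorithm from A:
Step 1: cheapest edge leaving the tree is A–E (11); add E.
Step 2: cheapest edge leaving the tree is D–E (8); add D.
Step 3: cheapest edge leaving the tree is D–H (11); add H.
Step 4: cheapest edge leaving the tree is F–H (1); add F.
Step 5: cheapest edge leaving the tree is B–H (4); add B.
Step 6: cheapest edge leaving the tree is C–H (13); add C.
Step 7: cheapest edge leaving the tree is G–H (14); add G.
Vertex order: A, E, D, H, F, B, C, G. The 7th vertex is C.

C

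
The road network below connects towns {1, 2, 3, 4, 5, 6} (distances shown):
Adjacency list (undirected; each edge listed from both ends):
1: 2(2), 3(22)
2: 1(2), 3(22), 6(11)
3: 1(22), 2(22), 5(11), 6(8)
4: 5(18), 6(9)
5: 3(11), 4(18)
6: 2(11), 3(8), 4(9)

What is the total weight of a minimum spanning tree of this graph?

41

Kruskal: consider edges lightest-first.
1–2 (2): add. Components now {1,2} {3} {4} {5} {6}
3–6 (8): add. Components now {1,2} {3,6} {4} {5}
4–6 (9): add. Components now {1,2} {3,4,6} {5}
2–6 (11): add. Components now {1,2,3,4,6} {5}
3–5 (11): add. Components now {1,2,3,4,5,6}
MST edges: 1–2, 3–6, 4–6, 2–6, 3–5; total weight 2+8+9+11+11 = 41.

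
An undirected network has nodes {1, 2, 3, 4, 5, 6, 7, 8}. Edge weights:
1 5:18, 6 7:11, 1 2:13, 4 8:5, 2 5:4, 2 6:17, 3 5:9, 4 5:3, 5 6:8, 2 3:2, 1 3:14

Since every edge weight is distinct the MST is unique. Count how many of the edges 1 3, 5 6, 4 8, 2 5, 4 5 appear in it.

Kruskal's algorithm — process edges by increasing weight (ties by edge label):
2 3 (2): add — endpoints in different components.
4 5 (3): add — endpoints in different components.
2 5 (4): add — endpoints in different components.
4 8 (5): add — endpoints in different components.
5 6 (8): add — endpoints in different components.
3 5 (9): skip — 3 and 5 already connected.
6 7 (11): add — endpoints in different components.
1 2 (13): add — endpoints in different components.
MST edge set: {2 3, 4 5, 2 5, 4 8, 5 6, 6 7, 1 2}.
Of the listed edges, {5 6, 4 8, 2 5, 4 5} are in the MST → 4.

4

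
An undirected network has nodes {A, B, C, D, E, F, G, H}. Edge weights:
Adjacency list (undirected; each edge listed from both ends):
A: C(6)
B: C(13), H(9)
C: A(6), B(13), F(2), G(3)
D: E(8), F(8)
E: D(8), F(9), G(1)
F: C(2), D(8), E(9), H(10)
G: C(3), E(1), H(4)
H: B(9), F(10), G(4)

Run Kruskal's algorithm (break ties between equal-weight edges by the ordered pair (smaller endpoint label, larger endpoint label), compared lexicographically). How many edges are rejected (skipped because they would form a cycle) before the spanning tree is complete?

Kruskal: consider edges lightest-first.
E—G (1): add — endpoints in different components.
C—F (2): add — endpoints in different components.
C—G (3): add — endpoints in different components.
G—H (4): add — endpoints in different components.
A—C (6): add — endpoints in different components.
D—E (8): add — endpoints in different components.
D—F (8): skip — D and F already connected.
B—H (9): add — endpoints in different components.
Edges rejected before the tree was complete: 1.

1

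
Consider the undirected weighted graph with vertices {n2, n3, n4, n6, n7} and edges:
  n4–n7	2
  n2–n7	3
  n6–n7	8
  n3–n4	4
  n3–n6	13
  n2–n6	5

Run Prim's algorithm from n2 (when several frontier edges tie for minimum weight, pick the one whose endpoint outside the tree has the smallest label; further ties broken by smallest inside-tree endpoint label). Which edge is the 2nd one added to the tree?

n4-n7

Grow the tree from n2 using Prim:
Step 1: cheapest edge leaving the tree is n2–n7 (3); add n7.
Step 2: cheapest edge leaving the tree is n4–n7 (2); add n4.
Step 3: cheapest edge leaving the tree is n3–n4 (4); add n3.
Step 4: cheapest edge leaving the tree is n2–n6 (5); add n6.
The 2nd edge added is n4–n7.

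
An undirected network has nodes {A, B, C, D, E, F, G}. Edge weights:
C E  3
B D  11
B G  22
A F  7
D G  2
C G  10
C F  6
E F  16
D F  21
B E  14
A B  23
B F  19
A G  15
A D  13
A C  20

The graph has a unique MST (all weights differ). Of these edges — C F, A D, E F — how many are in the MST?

1

Sort edges by weight, then run Kruskal:
D G (2): add — endpoints in different components.
C E (3): add — endpoints in different components.
C F (6): add — endpoints in different components.
A F (7): add — endpoints in different components.
C G (10): add — endpoints in different components.
B D (11): add — endpoints in different components.
MST edge set: {D G, C E, C F, A F, C G, B D}.
Of the listed edges, {C F} are in the MST → 1.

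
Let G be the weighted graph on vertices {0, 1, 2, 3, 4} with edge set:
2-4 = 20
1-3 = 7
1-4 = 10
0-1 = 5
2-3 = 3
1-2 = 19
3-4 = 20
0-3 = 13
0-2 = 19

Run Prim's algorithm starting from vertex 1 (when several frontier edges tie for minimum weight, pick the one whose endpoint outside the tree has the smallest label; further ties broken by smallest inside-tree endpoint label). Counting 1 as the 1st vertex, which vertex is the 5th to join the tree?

4

Prim's algorithm from 1:
Step 1: cheapest edge leaving the tree is 0-1 (5); add 0.
Step 2: cheapest edge leaving the tree is 1-3 (7); add 3.
Step 3: cheapest edge leaving the tree is 2-3 (3); add 2.
Step 4: cheapest edge leaving the tree is 1-4 (10); add 4.
Vertex order: 1, 0, 3, 2, 4. The 5th vertex is 4.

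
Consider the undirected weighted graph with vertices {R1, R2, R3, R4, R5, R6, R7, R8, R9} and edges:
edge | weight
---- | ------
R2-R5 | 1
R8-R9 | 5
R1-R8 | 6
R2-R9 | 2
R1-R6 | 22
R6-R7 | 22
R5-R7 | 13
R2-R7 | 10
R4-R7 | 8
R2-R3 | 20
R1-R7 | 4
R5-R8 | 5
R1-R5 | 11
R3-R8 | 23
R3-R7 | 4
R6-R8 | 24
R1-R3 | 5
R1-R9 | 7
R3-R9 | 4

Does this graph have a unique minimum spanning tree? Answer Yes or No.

Kruskal: consider edges lightest-first.
R2-R5 (1): add — endpoints in different components.
R2-R9 (2): add — endpoints in different components.
R1-R7 (4): add — endpoints in different components.
R3-R7 (4): add — endpoints in different components.
R3-R9 (4): add — endpoints in different components.
R1-R3 (5): skip — R1 and R3 already connected.
R5-R8 (5): add — endpoints in different components.
R8-R9 (5): skip — R8 and R9 already connected.
R1-R8 (6): skip — R1 and R8 already connected.
R1-R9 (7): skip — R1 and R9 already connected.
R4-R7 (8): add — endpoints in different components.
R2-R7 (10): skip — R7 and R2 already connected.
R1-R5 (11): skip — R1 and R5 already connected.
R5-R7 (13): skip — R5 and R7 already connected.
R2-R3 (20): skip — R2 and R3 already connected.
R1-R6 (22): add — endpoints in different components.
Non-tree edge R6-R7 has weight 22, equal to the heaviest edge on its tree cycle — swapping gives another MST of the same weight. Not unique.

No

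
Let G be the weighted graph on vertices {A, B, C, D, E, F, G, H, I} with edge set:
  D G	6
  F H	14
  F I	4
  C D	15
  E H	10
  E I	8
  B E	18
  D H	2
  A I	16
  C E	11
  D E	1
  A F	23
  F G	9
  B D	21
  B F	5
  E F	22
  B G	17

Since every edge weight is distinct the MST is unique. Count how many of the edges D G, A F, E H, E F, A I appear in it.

2

Kruskal: consider edges lightest-first.
D E (1): add — endpoints in different components.
D H (2): add — endpoints in different components.
F I (4): add — endpoints in different components.
B F (5): add — endpoints in different components.
D G (6): add — endpoints in different components.
E I (8): add — endpoints in different components.
F G (9): skip — F and G already connected.
E H (10): skip — E and H already connected.
C E (11): add — endpoints in different components.
F H (14): skip — F and H already connected.
C D (15): skip — C and D already connected.
A I (16): add — endpoints in different components.
MST edge set: {D E, D H, F I, B F, D G, E I, C E, A I}.
Of the listed edges, {D G, A I} are in the MST → 2.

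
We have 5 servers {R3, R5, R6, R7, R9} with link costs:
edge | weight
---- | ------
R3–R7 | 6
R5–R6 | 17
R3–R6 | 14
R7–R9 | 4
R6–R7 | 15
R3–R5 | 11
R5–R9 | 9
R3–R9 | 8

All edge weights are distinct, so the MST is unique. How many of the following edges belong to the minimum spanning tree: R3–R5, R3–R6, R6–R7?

1

Kruskal's algorithm — process edges by increasing weight (ties by edge label):
R7–R9 (4): add. Components now {R7,R9} {R6} {R5} {R3}
R3–R7 (6): add. Components now {R3,R7,R9} {R6} {R5}
R3–R9 (8): skip — R3 and R9 already connected.
R5–R9 (9): add. Components now {R3,R5,R7,R9} {R6}
R3–R5 (11): skip — R5 and R3 already connected.
R3–R6 (14): add. Components now {R3,R5,R6,R7,R9}
MST edge set: {R7–R9, R3–R7, R5–R9, R3–R6}.
Of the listed edges, {R3–R6} are in the MST → 1.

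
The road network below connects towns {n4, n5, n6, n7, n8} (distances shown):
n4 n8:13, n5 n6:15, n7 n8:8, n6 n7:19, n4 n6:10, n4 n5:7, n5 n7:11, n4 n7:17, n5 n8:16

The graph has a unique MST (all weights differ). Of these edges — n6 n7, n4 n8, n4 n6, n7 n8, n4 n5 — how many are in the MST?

Kruskal's algorithm — process edges by increasing weight (ties by edge label):
n4 n5 (7): add. Components now {n4,n5} {n8} {n6} {n7}
n7 n8 (8): add. Components now {n4,n5} {n7,n8} {n6}
n4 n6 (10): add. Components now {n4,n5,n6} {n7,n8}
n5 n7 (11): add. Components now {n4,n5,n6,n7,n8}
MST edge set: {n4 n5, n7 n8, n4 n6, n5 n7}.
Of the listed edges, {n4 n6, n7 n8, n4 n5} are in the MST → 3.

3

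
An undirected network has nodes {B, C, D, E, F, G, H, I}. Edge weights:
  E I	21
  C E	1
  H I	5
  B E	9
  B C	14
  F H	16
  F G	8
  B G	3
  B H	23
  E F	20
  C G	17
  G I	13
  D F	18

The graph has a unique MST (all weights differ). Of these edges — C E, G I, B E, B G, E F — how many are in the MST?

4

Sort edges by weight, then run Kruskal:
C E (1): add — endpoints in different components.
B G (3): add — endpoints in different components.
H I (5): add — endpoints in different components.
F G (8): add — endpoints in different components.
B E (9): add — endpoints in different components.
G I (13): add — endpoints in different components.
B C (14): skip — B and C already connected.
F H (16): skip — F and H already connected.
C G (17): skip — C and G already connected.
D F (18): add — endpoints in different components.
MST edge set: {C E, B G, H I, F G, B E, G I, D F}.
Of the listed edges, {C E, G I, B E, B G} are in the MST → 4.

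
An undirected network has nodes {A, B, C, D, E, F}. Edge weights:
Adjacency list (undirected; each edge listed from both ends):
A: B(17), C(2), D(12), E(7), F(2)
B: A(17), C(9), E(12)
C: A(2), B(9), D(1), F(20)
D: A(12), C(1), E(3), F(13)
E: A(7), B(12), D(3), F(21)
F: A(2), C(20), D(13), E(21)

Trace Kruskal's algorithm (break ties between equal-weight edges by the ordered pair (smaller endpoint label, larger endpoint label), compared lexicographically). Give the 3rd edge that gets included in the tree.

A-F

Kruskal: consider edges lightest-first.
C D (1): add. Components now {A} {B} {C,D} {E} {F}
A C (2): add. Components now {A,C,D} {B} {E} {F}
A F (2): add. Components now {A,C,D,F} {B} {E}
D E (3): add. Components now {A,C,D,E,F} {B}
A E (7): skip — A and E already connected.
B C (9): add. Components now {A,B,C,D,E,F}
The 3rd edge added is A F.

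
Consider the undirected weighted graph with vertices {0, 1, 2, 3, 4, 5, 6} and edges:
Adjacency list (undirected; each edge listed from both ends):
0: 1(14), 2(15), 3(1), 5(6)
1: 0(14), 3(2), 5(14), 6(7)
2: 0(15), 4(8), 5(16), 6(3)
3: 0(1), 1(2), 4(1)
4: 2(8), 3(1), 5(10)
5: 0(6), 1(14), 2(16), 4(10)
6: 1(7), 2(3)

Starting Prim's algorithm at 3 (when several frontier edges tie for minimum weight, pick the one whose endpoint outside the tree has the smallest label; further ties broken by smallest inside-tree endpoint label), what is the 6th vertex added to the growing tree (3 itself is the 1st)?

6

Prim's algorithm from 3:
Step 1: frontier [0 3 1, 3 4 1, 1 3 2] → take 0 3 (1); add 0.
Step 2: frontier [0 5 6, 0 1 14, 0 2 15, 3 4 1, 1 3 2] → take 3 4 (1); add 4.
Step 3: frontier [0 5 6, 0 1 14, 0 2 15, 1 3 2, 2 4 8, 4 5 10] → take 1 3 (2); add 1.
Step 4: frontier [0 5 6, 0 2 15, 1 6 7, 1 5 14, 2 4 8, 4 5 10] → take 0 5 (6); add 5.
Step 5: frontier [0 2 15, 1 6 7, 2 4 8, 2 5 16] → take 1 6 (7); add 6.
Step 6: frontier [0 2 15, 2 4 8, 2 5 16, 2 6 3] → take 2 6 (3); add 2.
Vertex order: 3, 0, 4, 1, 5, 6, 2. The 6th vertex is 6.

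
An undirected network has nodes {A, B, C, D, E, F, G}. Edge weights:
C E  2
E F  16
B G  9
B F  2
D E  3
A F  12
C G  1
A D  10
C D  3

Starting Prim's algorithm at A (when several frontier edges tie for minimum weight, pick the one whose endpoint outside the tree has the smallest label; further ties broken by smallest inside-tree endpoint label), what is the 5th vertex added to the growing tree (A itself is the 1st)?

Prim's algorithm from A:
Step 1: cheapest edge leaving the tree is A D (10); add D.
Step 2: cheapest edge leaving the tree is C D (3); add C.
Step 3: cheapest edge leaving the tree is C G (1); add G.
Step 4: cheapest edge leaving the tree is C E (2); add E.
Step 5: cheapest edge leaving the tree is B G (9); add B.
Step 6: cheapest edge leaving the tree is B F (2); add F.
Vertex order: A, D, C, G, E, B, F. The 5th vertex is E.

E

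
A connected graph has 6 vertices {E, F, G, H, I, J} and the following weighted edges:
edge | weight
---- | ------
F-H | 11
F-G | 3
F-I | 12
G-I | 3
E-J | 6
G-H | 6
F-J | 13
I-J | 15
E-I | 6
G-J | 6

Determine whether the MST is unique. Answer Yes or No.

Kruskal: consider edges lightest-first.
F-G (3): add — endpoints in different components.
G-I (3): add — endpoints in different components.
E-I (6): add — endpoints in different components.
E-J (6): add — endpoints in different components.
G-H (6): add — endpoints in different components.
Non-tree edge G-J has weight 6, equal to the heaviest edge on its tree cycle — swapping gives another MST of the same weight. Not unique.

No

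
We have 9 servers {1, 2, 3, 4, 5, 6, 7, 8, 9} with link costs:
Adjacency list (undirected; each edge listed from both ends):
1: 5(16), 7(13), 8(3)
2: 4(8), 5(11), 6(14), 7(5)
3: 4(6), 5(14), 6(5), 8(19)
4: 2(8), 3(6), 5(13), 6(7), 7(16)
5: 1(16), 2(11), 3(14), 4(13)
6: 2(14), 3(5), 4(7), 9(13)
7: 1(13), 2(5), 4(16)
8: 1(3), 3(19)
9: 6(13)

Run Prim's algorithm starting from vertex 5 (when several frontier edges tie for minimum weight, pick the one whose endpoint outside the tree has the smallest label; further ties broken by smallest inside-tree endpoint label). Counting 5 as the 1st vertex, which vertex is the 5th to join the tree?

3

Prim, starting at 5.
Step 1: cheapest edge leaving the tree is 2 5 (11); add 2.
Step 2: cheapest edge leaving the tree is 2 7 (5); add 7.
Step 3: cheapest edge leaving the tree is 2 4 (8); add 4.
Step 4: cheapest edge leaving the tree is 3 4 (6); add 3.
Step 5: cheapest edge leaving the tree is 3 6 (5); add 6.
Step 6: cheapest edge leaving the tree is 1 7 (13); add 1.
Step 7: cheapest edge leaving the tree is 1 8 (3); add 8.
Step 8: cheapest edge leaving the tree is 6 9 (13); add 9.
Vertex order: 5, 2, 7, 4, 3, 6, 1, 8, 9. The 5th vertex is 3.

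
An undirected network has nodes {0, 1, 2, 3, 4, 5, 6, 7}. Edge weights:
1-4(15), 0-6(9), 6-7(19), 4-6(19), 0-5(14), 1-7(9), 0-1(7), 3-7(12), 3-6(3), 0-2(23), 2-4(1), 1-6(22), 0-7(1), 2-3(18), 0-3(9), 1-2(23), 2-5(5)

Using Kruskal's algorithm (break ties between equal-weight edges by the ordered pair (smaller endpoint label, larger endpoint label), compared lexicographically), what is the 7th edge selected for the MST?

Sort edges by weight, then run Kruskal:
0-7 (1): add — endpoints in different components.
2-4 (1): add — endpoints in different components.
3-6 (3): add — endpoints in different components.
2-5 (5): add — endpoints in different components.
0-1 (7): add — endpoints in different components.
0-3 (9): add — endpoints in different components.
0-6 (9): skip — 0 and 6 already connected.
1-7 (9): skip — 1 and 7 already connected.
3-7 (12): skip — 3 and 7 already connected.
0-5 (14): add — endpoints in different components.
The 7th edge added is 0-5.

0-5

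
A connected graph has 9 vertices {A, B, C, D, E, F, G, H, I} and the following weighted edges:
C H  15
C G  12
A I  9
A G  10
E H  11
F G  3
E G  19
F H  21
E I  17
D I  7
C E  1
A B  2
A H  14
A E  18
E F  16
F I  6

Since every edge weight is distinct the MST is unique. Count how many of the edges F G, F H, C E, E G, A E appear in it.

Kruskal's algorithm — process edges by increasing weight (ties by edge label):
C E (1): add — endpoints in different components.
A B (2): add — endpoints in different components.
F G (3): add — endpoints in different components.
F I (6): add — endpoints in different components.
D I (7): add — endpoints in different components.
A I (9): add — endpoints in different components.
A G (10): skip — A and G already connected.
E H (11): add — endpoints in different components.
C G (12): add — endpoints in different components.
MST edge set: {C E, A B, F G, F I, D I, A I, E H, C G}.
Of the listed edges, {F G, C E} are in the MST → 2.

2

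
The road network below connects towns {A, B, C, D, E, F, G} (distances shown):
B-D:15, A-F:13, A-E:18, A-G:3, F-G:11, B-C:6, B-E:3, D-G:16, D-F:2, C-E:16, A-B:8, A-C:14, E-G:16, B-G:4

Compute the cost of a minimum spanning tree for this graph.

Sort edges by weight, then run Kruskal:
D-F (2): add — endpoints in different components.
A-G (3): add — endpoints in different components.
B-E (3): add — endpoints in different components.
B-G (4): add — endpoints in different components.
B-C (6): add — endpoints in different components.
A-B (8): skip — A and B already connected.
F-G (11): add — endpoints in different components.
MST edges: D-F, A-G, B-E, B-G, B-C, F-G; total weight 2+3+3+4+6+11 = 29.

29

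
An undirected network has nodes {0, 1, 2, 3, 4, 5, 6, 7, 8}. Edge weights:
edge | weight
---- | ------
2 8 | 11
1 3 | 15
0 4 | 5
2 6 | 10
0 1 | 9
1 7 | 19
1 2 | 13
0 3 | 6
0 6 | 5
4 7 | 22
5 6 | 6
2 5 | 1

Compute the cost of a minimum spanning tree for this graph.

62

Grow the tree from 6 using Prim:
Step 1: cheapest edge leaving the tree is 0 6 (5); add 0.
Step 2: cheapest edge leaving the tree is 0 4 (5); add 4.
Step 3: cheapest edge leaving the tree is 0 3 (6); add 3.
Step 4: cheapest edge leaving the tree is 5 6 (6); add 5.
Step 5: cheapest edge leaving the tree is 2 5 (1); add 2.
Step 6: cheapest edge leaving the tree is 0 1 (9); add 1.
Step 7: cheapest edge leaving the tree is 2 8 (11); add 8.
Step 8: cheapest edge leaving the tree is 1 7 (19); add 7.
MST edges: 0 6, 0 4, 0 3, 5 6, 2 5, 0 1, 2 8, 1 7; total weight 5+5+6+6+1+9+11+19 = 62.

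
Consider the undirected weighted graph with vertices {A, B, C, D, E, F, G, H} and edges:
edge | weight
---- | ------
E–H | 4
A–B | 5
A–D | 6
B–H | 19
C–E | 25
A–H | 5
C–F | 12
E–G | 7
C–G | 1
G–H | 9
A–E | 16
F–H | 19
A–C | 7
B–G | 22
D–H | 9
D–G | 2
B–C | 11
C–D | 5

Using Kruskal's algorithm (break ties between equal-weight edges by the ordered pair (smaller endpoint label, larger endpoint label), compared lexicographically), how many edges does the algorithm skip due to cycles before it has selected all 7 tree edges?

Kruskal: consider edges lightest-first.
C–G (1): add — endpoints in different components.
D–G (2): add — endpoints in different components.
E–H (4): add — endpoints in different components.
A–B (5): add — endpoints in different components.
A–H (5): add — endpoints in different components.
C–D (5): skip — C and D already connected.
A–D (6): add — endpoints in different components.
A–C (7): skip — A and C already connected.
E–G (7): skip — E and G already connected.
D–H (9): skip — D and H already connected.
G–H (9): skip — G and H already connected.
B–C (11): skip — B and C already connected.
C–F (12): add — endpoints in different components.
Edges rejected before the tree was complete: 6.

6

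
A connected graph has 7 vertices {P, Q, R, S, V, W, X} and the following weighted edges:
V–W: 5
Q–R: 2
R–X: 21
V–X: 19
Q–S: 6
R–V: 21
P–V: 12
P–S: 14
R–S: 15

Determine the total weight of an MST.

Prim, starting at V.
Step 1: frontier [V–W 5, P–V 12, V–X 19, R–V 21] → take V–W (5); add W.
Step 2: frontier [P–V 12, V–X 19, R–V 21] → take P–V (12); add P.
Step 3: frontier [P–S 14, V–X 19, R–V 21] → take P–S (14); add S.
Step 4: frontier [Q–S 6, R–S 15, V–X 19, R–V 21] → take Q–S (6); add Q.
Step 5: frontier [Q–R 2, R–S 15, V–X 19, R–V 21] → take Q–R (2); add R.
Step 6: frontier [R–X 21, V–X 19] → take V–X (19); add X.
MST edges: V–W, P–V, P–S, Q–S, Q–R, V–X; total weight 5+12+14+6+2+19 = 58.

58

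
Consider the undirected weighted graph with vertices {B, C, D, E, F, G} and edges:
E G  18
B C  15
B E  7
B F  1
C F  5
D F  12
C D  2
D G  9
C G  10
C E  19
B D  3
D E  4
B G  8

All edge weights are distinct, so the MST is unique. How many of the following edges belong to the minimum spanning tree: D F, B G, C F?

1

Kruskal: consider edges lightest-first.
B F (1): add. Components now {B,F} {C} {D} {E} {G}
C D (2): add. Components now {B,F} {C,D} {E} {G}
B D (3): add. Components now {B,C,D,F} {E} {G}
D E (4): add. Components now {B,C,D,E,F} {G}
C F (5): skip — C and F already connected.
B E (7): skip — B and E already connected.
B G (8): add. Components now {B,C,D,E,F,G}
MST edge set: {B F, C D, B D, D E, B G}.
Of the listed edges, {B G} are in the MST → 1.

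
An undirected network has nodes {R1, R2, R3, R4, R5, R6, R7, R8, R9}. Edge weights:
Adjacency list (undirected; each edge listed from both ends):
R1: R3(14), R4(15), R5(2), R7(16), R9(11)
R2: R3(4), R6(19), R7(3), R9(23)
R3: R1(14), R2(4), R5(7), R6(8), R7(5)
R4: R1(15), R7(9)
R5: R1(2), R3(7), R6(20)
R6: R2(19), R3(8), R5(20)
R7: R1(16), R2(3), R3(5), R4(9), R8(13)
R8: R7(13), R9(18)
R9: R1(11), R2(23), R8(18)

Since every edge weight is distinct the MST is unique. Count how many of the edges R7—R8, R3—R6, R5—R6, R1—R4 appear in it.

2

Kruskal: consider edges lightest-first.
R1—R5 (2): add — endpoints in different components.
R2—R7 (3): add — endpoints in different components.
R2—R3 (4): add — endpoints in different components.
R3—R7 (5): skip — R7 and R3 already connected.
R3—R5 (7): add — endpoints in different components.
R3—R6 (8): add — endpoints in different components.
R4—R7 (9): add — endpoints in different components.
R1—R9 (11): add — endpoints in different components.
R7—R8 (13): add — endpoints in different components.
MST edge set: {R1—R5, R2—R7, R2—R3, R3—R5, R3—R6, R4—R7, R1—R9, R7—R8}.
Of the listed edges, {R7—R8, R3—R6} are in the MST → 2.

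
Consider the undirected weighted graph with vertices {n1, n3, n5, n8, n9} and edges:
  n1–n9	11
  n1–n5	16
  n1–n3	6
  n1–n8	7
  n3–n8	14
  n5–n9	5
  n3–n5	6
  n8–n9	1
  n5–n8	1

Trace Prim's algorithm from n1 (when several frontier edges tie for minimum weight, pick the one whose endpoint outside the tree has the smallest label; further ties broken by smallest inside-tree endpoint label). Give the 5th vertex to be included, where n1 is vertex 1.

n9

Grow the tree from n1 using Prim:
Step 1: cheapest edge leaving the tree is n1–n3 (6); add n3.
Step 2: cheapest edge leaving the tree is n3–n5 (6); add n5.
Step 3: cheapest edge leaving the tree is n5–n8 (1); add n8.
Step 4: cheapest edge leaving the tree is n8–n9 (1); add n9.
Vertex order: n1, n3, n5, n8, n9. The 5th vertex is n9.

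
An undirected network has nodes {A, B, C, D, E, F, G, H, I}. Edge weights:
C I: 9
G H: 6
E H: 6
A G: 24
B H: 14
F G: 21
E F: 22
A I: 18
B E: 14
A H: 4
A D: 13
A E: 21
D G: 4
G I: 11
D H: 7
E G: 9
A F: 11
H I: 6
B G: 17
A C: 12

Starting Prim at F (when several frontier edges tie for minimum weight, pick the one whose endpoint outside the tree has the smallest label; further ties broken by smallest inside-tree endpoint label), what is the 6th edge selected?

Prim's algorithm from F:
Step 1: cheapest edge leaving the tree is A F (11); add A.
Step 2: cheapest edge leaving the tree is A H (4); add H.
Step 3: cheapest edge leaving the tree is E H (6); add E.
Step 4: cheapest edge leaving the tree is G H (6); add G.
Step 5: cheapest edge leaving the tree is D G (4); add D.
Step 6: cheapest edge leaving the tree is H I (6); add I.
Step 7: cheapest edge leaving the tree is C I (9); add C.
Step 8: cheapest edge leaving the tree is B E (14); add B.
The 6th edge added is H I.

H-I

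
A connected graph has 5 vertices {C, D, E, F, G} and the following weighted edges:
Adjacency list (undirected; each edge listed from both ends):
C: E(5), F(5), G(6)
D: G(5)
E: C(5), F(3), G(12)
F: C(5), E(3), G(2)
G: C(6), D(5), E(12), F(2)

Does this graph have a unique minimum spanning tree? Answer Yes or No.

No

Kruskal: consider edges lightest-first.
F-G (2): add — endpoints in different components.
E-F (3): add — endpoints in different components.
C-E (5): add — endpoints in different components.
C-F (5): skip — C and F already connected.
D-G (5): add — endpoints in different components.
Non-tree edge C-F has weight 5, equal to the heaviest edge on its tree cycle — swapping gives another MST of the same weight. Not unique.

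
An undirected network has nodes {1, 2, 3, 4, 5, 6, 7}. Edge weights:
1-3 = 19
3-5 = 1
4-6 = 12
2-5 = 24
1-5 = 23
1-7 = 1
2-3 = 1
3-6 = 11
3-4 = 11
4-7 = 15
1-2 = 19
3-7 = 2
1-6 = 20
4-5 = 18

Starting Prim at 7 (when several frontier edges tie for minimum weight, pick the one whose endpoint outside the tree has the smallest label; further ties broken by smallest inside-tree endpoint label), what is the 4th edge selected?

Prim's algorithm from 7:
Step 1: cheapest edge leaving the tree is 1-7 (1); add 1.
Step 2: cheapest edge leaving the tree is 3-7 (2); add 3.
Step 3: cheapest edge leaving the tree is 2-3 (1); add 2.
Step 4: cheapest edge leaving the tree is 3-5 (1); add 5.
Step 5: cheapest edge leaving the tree is 3-4 (11); add 4.
Step 6: cheapest edge leaving the tree is 3-6 (11); add 6.
The 4th edge added is 3-5.

3-5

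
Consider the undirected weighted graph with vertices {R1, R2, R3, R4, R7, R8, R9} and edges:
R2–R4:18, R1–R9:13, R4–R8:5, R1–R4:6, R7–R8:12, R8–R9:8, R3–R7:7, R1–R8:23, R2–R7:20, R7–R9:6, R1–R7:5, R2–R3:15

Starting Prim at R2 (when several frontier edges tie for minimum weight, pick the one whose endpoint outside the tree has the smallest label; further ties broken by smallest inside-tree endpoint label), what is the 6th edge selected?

Prim, starting at R2.
Step 1: cheapest edge leaving the tree is R2–R3 (15); add R3.
Step 2: cheapest edge leaving the tree is R3–R7 (7); add R7.
Step 3: cheapest edge leaving the tree is R1–R7 (5); add R1.
Step 4: cheapest edge leaving the tree is R1–R4 (6); add R4.
Step 5: cheapest edge leaving the tree is R4–R8 (5); add R8.
Step 6: cheapest edge leaving the tree is R7–R9 (6); add R9.
The 6th edge added is R7–R9.

R7-R9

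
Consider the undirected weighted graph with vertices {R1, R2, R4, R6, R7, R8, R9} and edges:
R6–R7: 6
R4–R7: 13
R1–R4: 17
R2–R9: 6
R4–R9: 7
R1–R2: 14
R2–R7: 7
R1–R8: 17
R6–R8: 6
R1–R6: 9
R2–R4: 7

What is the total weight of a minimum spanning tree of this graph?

41

Kruskal: consider edges lightest-first.
R2–R9 (6): add. Components now {R4} {R1} {R8} {R2,R9} {R6} {R7}
R6–R7 (6): add. Components now {R4} {R1} {R8} {R2,R9} {R6,R7}
R6–R8 (6): add. Components now {R4} {R1} {R6,R7,R8} {R2,R9}
R2–R4 (7): add. Components now {R2,R4,R9} {R1} {R6,R7,R8}
R2–R7 (7): add. Components now {R2,R4,R6,R7,R8,R9} {R1}
R4–R9 (7): skip — R4 and R9 already connected.
R1–R6 (9): add. Components now {R1,R2,R4,R6,R7,R8,R9}
MST edges: R2–R9, R6–R7, R6–R8, R2–R4, R2–R7, R1–R6; total weight 6+6+6+7+7+9 = 41.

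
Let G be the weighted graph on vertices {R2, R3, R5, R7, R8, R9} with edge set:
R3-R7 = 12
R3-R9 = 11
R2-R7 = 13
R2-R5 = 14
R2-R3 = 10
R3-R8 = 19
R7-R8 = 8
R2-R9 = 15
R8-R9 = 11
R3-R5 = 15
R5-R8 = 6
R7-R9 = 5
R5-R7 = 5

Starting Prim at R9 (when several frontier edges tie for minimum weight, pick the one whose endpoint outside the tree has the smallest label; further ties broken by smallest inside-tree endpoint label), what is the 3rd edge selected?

Grow the tree from R9 using Prim:
Step 1: frontier [R7-R9 5, R3-R9 11, R8-R9 11, R2-R9 15] → take R7-R9 (5); add R7.
Step 2: frontier [R5-R7 5, R7-R8 8, R3-R7 12, R2-R7 13, R3-R9 11, R8-R9 11, R2-R9 15] → take R5-R7 (5); add R5.
Step 3: frontier [R5-R8 6, R2-R5 14, R3-R5 15, R7-R8 8, R3-R7 12, R2-R7 13, R3-R9 11, R8-R9 11, R2-R9 15] → take R5-R8 (6); add R8.
Step 4: frontier [R2-R5 14, R3-R5 15, R3-R7 12, R2-R7 13, R3-R8 19, R3-R9 11, R2-R9 15] → take R3-R9 (11); add R3.
Step 5: frontier [R2-R3 10, R2-R5 14, R2-R7 13, R2-R9 15] → take R2-R3 (10); add R2.
The 3rd edge added is R5-R8.

R5-R8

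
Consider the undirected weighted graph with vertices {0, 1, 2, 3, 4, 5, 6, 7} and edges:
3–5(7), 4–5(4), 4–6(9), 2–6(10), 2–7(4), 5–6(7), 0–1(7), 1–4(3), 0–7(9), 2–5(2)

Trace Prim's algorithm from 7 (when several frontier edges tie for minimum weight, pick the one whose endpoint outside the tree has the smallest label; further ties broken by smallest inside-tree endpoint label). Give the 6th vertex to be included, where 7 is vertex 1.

Prim's algorithm from 7:
Step 1: frontier [2–7 4, 0–7 9] → take 2–7 (4); add 2.
Step 2: frontier [2–5 2, 2–6 10, 0–7 9] → take 2–5 (2); add 5.
Step 3: frontier [2–6 10, 4–5 4, 3–5 7, 5–6 7, 0–7 9] → take 4–5 (4); add 4.
Step 4: frontier [2–6 10, 1–4 3, 4–6 9, 3–5 7, 5–6 7, 0–7 9] → take 1–4 (3); add 1.
Step 5: frontier [0–1 7, 2–6 10, 4–6 9, 3–5 7, 5–6 7, 0–7 9] → take 0–1 (7); add 0.
Step 6: frontier [2–6 10, 4–6 9, 3–5 7, 5–6 7] → take 3–5 (7); add 3.
Step 7: frontier [2–6 10, 4–6 9, 5–6 7] → take 5–6 (7); add 6.
Vertex order: 7, 2, 5, 4, 1, 0, 3, 6. The 6th vertex is 0.

0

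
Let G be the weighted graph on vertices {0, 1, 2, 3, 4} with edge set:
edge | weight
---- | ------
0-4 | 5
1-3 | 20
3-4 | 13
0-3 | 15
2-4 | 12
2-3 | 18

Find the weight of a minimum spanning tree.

50

Grow the tree from 0 using Prim:
Step 1: cheapest edge leaving the tree is 0-4 (5); add 4.
Step 2: cheapest edge leaving the tree is 2-4 (12); add 2.
Step 3: cheapest edge leaving the tree is 3-4 (13); add 3.
Step 4: cheapest edge leaving the tree is 1-3 (20); add 1.
MST edges: 0-4, 2-4, 3-4, 1-3; total weight 5+12+13+20 = 50.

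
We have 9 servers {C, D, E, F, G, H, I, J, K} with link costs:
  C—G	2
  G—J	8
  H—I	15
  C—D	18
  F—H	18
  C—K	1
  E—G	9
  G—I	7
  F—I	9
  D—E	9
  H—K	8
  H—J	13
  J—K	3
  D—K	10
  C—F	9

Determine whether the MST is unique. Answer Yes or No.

No

Kruskal's algorithm — process edges by increasing weight (ties by edge label):
C—K (1): add — endpoints in different components.
C—G (2): add — endpoints in different components.
J—K (3): add — endpoints in different components.
G—I (7): add — endpoints in different components.
G—J (8): skip — G and J already connected.
H—K (8): add — endpoints in different components.
C—F (9): add — endpoints in different components.
D—E (9): add — endpoints in different components.
E—G (9): add — endpoints in different components.
Non-tree edge F—I has weight 9, equal to the heaviest edge on its tree cycle — swapping gives another MST of the same weight. Not unique.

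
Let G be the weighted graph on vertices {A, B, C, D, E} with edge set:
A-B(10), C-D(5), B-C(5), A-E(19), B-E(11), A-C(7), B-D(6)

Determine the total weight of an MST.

Kruskal's algorithm — process edges by increasing weight (ties by edge label):
B-C (5): add. Components now {A} {B,C} {D} {E}
C-D (5): add. Components now {A} {B,C,D} {E}
B-D (6): skip — B and D already connected.
A-C (7): add. Components now {A,B,C,D} {E}
A-B (10): skip — A and B already connected.
B-E (11): add. Components now {A,B,C,D,E}
MST edges: B-C, C-D, A-C, B-E; total weight 5+5+7+11 = 28.

28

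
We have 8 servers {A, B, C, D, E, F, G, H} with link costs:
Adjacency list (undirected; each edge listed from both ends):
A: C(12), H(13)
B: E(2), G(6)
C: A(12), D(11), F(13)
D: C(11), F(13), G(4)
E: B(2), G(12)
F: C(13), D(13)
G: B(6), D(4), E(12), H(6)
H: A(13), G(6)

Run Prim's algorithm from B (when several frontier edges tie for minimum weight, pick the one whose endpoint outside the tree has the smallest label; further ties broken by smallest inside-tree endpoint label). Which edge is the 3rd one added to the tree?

Grow the tree from B using Prim:
Step 1: cheapest edge leaving the tree is B E (2); add E.
Step 2: cheapest edge leaving the tree is B G (6); add G.
Step 3: cheapest edge leaving the tree is D G (4); add D.
Step 4: cheapest edge leaving the tree is G H (6); add H.
Step 5: cheapest edge leaving the tree is C D (11); add C.
Step 6: cheapest edge leaving the tree is A C (12); add A.
Step 7: cheapest edge leaving the tree is C F (13); add F.
The 3rd edge added is D G.

D-G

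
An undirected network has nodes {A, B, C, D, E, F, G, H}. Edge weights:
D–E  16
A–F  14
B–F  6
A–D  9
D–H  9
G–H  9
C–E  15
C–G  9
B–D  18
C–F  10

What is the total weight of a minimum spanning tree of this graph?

Prim's algorithm from B:
Step 1: cheapest edge leaving the tree is B–F (6); add F.
Step 2: cheapest edge leaving the tree is C–F (10); add C.
Step 3: cheapest edge leaving the tree is C–G (9); add G.
Step 4: cheapest edge leaving the tree is G–H (9); add H.
Step 5: cheapest edge leaving the tree is D–H (9); add D.
Step 6: cheapest edge leaving the tree is A–D (9); add A.
Step 7: cheapest edge leaving the tree is C–E (15); add E.
MST edges: B–F, C–F, C–G, G–H, D–H, A–D, C–E; total weight 6+10+9+9+9+9+15 = 67.

67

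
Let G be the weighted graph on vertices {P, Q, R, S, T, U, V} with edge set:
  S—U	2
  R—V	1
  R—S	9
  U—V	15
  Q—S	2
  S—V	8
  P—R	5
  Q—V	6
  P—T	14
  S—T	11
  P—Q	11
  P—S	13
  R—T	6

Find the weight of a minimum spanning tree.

Prim, starting at P.
Step 1: cheapest edge leaving the tree is P—R (5); add R.
Step 2: cheapest edge leaving the tree is R—V (1); add V.
Step 3: cheapest edge leaving the tree is Q—V (6); add Q.
Step 4: cheapest edge leaving the tree is Q—S (2); add S.
Step 5: cheapest edge leaving the tree is S—U (2); add U.
Step 6: cheapest edge leaving the tree is R—T (6); add T.
MST edges: P—R, R—V, Q—V, Q—S, S—U, R—T; total weight 5+1+6+2+2+6 = 22.

22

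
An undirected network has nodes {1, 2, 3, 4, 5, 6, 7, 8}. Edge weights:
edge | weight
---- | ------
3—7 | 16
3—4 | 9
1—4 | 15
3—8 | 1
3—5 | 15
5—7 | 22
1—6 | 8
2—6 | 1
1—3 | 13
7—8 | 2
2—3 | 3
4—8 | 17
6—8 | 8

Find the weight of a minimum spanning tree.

Kruskal: consider edges lightest-first.
2—6 (1): add — endpoints in different components.
3—8 (1): add — endpoints in different components.
7—8 (2): add — endpoints in different components.
2—3 (3): add — endpoints in different components.
1—6 (8): add — endpoints in different components.
6—8 (8): skip — 6 and 8 already connected.
3—4 (9): add — endpoints in different components.
1—3 (13): skip — 1 and 3 already connected.
1—4 (15): skip — 1 and 4 already connected.
3—5 (15): add — endpoints in different components.
MST edges: 2—6, 3—8, 7—8, 2—3, 1—6, 3—4, 3—5; total weight 1+1+2+3+8+9+15 = 39.

39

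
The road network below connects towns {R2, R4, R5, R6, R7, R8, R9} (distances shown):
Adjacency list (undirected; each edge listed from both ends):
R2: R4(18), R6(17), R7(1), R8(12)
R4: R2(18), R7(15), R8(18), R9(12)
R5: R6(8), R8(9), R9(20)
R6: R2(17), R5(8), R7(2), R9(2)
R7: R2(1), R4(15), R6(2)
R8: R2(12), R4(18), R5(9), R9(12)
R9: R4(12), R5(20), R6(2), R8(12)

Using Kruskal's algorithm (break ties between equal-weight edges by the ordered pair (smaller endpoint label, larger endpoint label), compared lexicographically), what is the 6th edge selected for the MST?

R4-R9

Kruskal's algorithm — process edges by increasing weight (ties by edge label):
R2–R7 (1): add. Components now {R2,R7} {R9} {R4} {R6} {R8} {R5}
R6–R7 (2): add. Components now {R2,R6,R7} {R9} {R4} {R8} {R5}
R6–R9 (2): add. Components now {R2,R6,R7,R9} {R4} {R8} {R5}
R5–R6 (8): add. Components now {R2,R5,R6,R7,R9} {R4} {R8}
R5–R8 (9): add. Components now {R2,R5,R6,R7,R8,R9} {R4}
R2–R8 (12): skip — R8 and R2 already connected.
R4–R9 (12): add. Components now {R2,R4,R5,R6,R7,R8,R9}
The 6th edge added is R4–R9.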